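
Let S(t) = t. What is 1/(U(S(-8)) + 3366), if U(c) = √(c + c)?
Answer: 1683/5664986 - I/2832493 ≈ 0.00029709 - 3.5305e-7*I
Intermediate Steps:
U(c) = √2*√c (U(c) = √(2*c) = √2*√c)
1/(U(S(-8)) + 3366) = 1/(√2*√(-8) + 3366) = 1/(√2*(2*I*√2) + 3366) = 1/(4*I + 3366) = 1/(3366 + 4*I) = (3366 - 4*I)/11329972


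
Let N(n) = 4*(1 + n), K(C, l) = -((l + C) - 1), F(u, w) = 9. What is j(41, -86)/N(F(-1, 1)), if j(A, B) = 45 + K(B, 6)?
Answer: 63/20 ≈ 3.1500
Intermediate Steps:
K(C, l) = 1 - C - l (K(C, l) = -((C + l) - 1) = -(-1 + C + l) = 1 - C - l)
N(n) = 4 + 4*n
j(A, B) = 40 - B (j(A, B) = 45 + (1 - B - 1*6) = 45 + (1 - B - 6) = 45 + (-5 - B) = 40 - B)
j(41, -86)/N(F(-1, 1)) = (40 - 1*(-86))/(4 + 4*9) = (40 + 86)/(4 + 36) = 126/40 = 126*(1/40) = 63/20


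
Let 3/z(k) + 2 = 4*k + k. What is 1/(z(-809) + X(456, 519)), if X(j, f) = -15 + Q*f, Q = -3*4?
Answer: -1349/8421808 ≈ -0.00016018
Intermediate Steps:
Q = -12
z(k) = 3/(-2 + 5*k) (z(k) = 3/(-2 + (4*k + k)) = 3/(-2 + 5*k))
X(j, f) = -15 - 12*f
1/(z(-809) + X(456, 519)) = 1/(3/(-2 + 5*(-809)) + (-15 - 12*519)) = 1/(3/(-2 - 4045) + (-15 - 6228)) = 1/(3/(-4047) - 6243) = 1/(3*(-1/4047) - 6243) = 1/(-1/1349 - 6243) = 1/(-8421808/1349) = -1349/8421808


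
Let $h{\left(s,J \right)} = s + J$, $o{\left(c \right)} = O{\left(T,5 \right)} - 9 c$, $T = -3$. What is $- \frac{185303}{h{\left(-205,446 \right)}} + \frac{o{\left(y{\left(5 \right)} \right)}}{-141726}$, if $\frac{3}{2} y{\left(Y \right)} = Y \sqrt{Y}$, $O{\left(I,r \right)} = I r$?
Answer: $- \frac{8754083121}{11385322} + \frac{5 \sqrt{5}}{23621} \approx -768.89$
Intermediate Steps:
$y{\left(Y \right)} = \frac{2 Y^{\frac{3}{2}}}{3}$ ($y{\left(Y \right)} = \frac{2 Y \sqrt{Y}}{3} = \frac{2 Y^{\frac{3}{2}}}{3}$)
$o{\left(c \right)} = -15 - 9 c$ ($o{\left(c \right)} = \left(-3\right) 5 - 9 c = -15 - 9 c$)
$h{\left(s,J \right)} = J + s$
$- \frac{185303}{h{\left(-205,446 \right)}} + \frac{o{\left(y{\left(5 \right)} \right)}}{-141726} = - \frac{185303}{446 - 205} + \frac{-15 - 9 \frac{2 \cdot 5^{\frac{3}{2}}}{3}}{-141726} = - \frac{185303}{241} + \left(-15 - 9 \frac{2 \cdot 5 \sqrt{5}}{3}\right) \left(- \frac{1}{141726}\right) = \left(-185303\right) \frac{1}{241} + \left(-15 - 9 \frac{10 \sqrt{5}}{3}\right) \left(- \frac{1}{141726}\right) = - \frac{185303}{241} + \left(-15 - 30 \sqrt{5}\right) \left(- \frac{1}{141726}\right) = - \frac{185303}{241} + \left(\frac{5}{47242} + \frac{5 \sqrt{5}}{23621}\right) = - \frac{8754083121}{11385322} + \frac{5 \sqrt{5}}{23621}$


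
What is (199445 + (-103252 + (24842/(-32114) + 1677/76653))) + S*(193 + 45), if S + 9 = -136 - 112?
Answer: 14370303206881/410272407 ≈ 35026.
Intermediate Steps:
S = -257 (S = -9 + (-136 - 112) = -9 - 248 = -257)
(199445 + (-103252 + (24842/(-32114) + 1677/76653))) + S*(193 + 45) = (199445 + (-103252 + (24842/(-32114) + 1677/76653))) - 257*(193 + 45) = (199445 + (-103252 + (24842*(-1/32114) + 1677*(1/76653)))) - 257*238 = (199445 + (-103252 + (-12421/16057 + 559/25551))) - 61166 = (199445 + (-103252 - 308393108/410272407)) - 61166 = (199445 - 42361754960672/410272407) - 61166 = 39465025253443/410272407 - 61166 = 14370303206881/410272407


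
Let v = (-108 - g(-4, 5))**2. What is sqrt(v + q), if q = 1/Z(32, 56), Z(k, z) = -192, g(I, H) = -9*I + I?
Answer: sqrt(11289597)/24 ≈ 140.00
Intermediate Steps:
g(I, H) = -8*I
v = 19600 (v = (-108 - (-8)*(-4))**2 = (-108 - 1*32)**2 = (-108 - 32)**2 = (-140)**2 = 19600)
q = -1/192 (q = 1/(-192) = -1/192 ≈ -0.0052083)
sqrt(v + q) = sqrt(19600 - 1/192) = sqrt(3763199/192) = sqrt(11289597)/24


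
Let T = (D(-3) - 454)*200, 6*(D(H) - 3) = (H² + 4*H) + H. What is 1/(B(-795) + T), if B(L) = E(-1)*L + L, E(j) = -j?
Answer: -1/91990 ≈ -1.0871e-5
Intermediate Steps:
D(H) = 3 + H²/6 + 5*H/6 (D(H) = 3 + ((H² + 4*H) + H)/6 = 3 + (H² + 5*H)/6 = 3 + (H²/6 + 5*H/6) = 3 + H²/6 + 5*H/6)
B(L) = 2*L (B(L) = (-1*(-1))*L + L = 1*L + L = L + L = 2*L)
T = -90400 (T = ((3 + (⅙)*(-3)² + (⅚)*(-3)) - 454)*200 = ((3 + (⅙)*9 - 5/2) - 454)*200 = ((3 + 3/2 - 5/2) - 454)*200 = (2 - 454)*200 = -452*200 = -90400)
1/(B(-795) + T) = 1/(2*(-795) - 90400) = 1/(-1590 - 90400) = 1/(-91990) = -1/91990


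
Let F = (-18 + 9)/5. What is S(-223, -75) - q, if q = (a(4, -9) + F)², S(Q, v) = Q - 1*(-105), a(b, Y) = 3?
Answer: -2986/25 ≈ -119.44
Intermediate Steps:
F = -9/5 (F = -9*⅕ = -9/5 ≈ -1.8000)
S(Q, v) = 105 + Q (S(Q, v) = Q + 105 = 105 + Q)
q = 36/25 (q = (3 - 9/5)² = (6/5)² = 36/25 ≈ 1.4400)
S(-223, -75) - q = (105 - 223) - 1*36/25 = -118 - 36/25 = -2986/25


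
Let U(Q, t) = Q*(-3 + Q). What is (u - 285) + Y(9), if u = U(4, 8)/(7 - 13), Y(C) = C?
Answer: -830/3 ≈ -276.67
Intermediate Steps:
u = -⅔ (u = (4*(-3 + 4))/(7 - 13) = (4*1)/(-6) = 4*(-⅙) = -⅔ ≈ -0.66667)
(u - 285) + Y(9) = (-⅔ - 285) + 9 = -857/3 + 9 = -830/3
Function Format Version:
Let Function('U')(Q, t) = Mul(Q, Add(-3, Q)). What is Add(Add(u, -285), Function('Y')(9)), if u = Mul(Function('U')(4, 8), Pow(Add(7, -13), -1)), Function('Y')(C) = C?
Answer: Rational(-830, 3) ≈ -276.67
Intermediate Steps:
u = Rational(-2, 3) (u = Mul(Mul(4, Add(-3, 4)), Pow(Add(7, -13), -1)) = Mul(Mul(4, 1), Pow(-6, -1)) = Mul(4, Rational(-1, 6)) = Rational(-2, 3) ≈ -0.66667)
Add(Add(u, -285), Function('Y')(9)) = Add(Add(Rational(-2, 3), -285), 9) = Add(Rational(-857, 3), 9) = Rational(-830, 3)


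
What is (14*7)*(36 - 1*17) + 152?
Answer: 2014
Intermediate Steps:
(14*7)*(36 - 1*17) + 152 = 98*(36 - 17) + 152 = 98*19 + 152 = 1862 + 152 = 2014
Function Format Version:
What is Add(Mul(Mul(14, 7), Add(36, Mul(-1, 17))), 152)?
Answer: 2014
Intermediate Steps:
Add(Mul(Mul(14, 7), Add(36, Mul(-1, 17))), 152) = Add(Mul(98, Add(36, -17)), 152) = Add(Mul(98, 19), 152) = Add(1862, 152) = 2014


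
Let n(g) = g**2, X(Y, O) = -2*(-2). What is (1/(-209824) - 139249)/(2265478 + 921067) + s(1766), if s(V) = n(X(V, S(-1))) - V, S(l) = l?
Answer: -1170103049422177/668613618080 ≈ -1750.0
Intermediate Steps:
X(Y, O) = 4
s(V) = 16 - V (s(V) = 4**2 - V = 16 - V)
(1/(-209824) - 139249)/(2265478 + 921067) + s(1766) = (1/(-209824) - 139249)/(2265478 + 921067) + (16 - 1*1766) = (-1/209824 - 139249)/3186545 + (16 - 1766) = -29217782177/209824*1/3186545 - 1750 = -29217782177/668613618080 - 1750 = -1170103049422177/668613618080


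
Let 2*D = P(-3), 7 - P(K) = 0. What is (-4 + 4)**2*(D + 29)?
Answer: 0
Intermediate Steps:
P(K) = 7 (P(K) = 7 - 1*0 = 7 + 0 = 7)
D = 7/2 (D = (1/2)*7 = 7/2 ≈ 3.5000)
(-4 + 4)**2*(D + 29) = (-4 + 4)**2*(7/2 + 29) = 0**2*(65/2) = 0*(65/2) = 0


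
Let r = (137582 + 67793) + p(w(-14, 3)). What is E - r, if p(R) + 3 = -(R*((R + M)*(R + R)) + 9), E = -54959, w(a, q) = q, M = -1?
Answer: -260286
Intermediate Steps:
p(R) = -12 - 2*R²*(-1 + R) (p(R) = -3 - (R*((R - 1)*(R + R)) + 9) = -3 - (R*((-1 + R)*(2*R)) + 9) = -3 - (R*(2*R*(-1 + R)) + 9) = -3 - (2*R²*(-1 + R) + 9) = -3 - (9 + 2*R²*(-1 + R)) = -3 + (-9 - 2*R²*(-1 + R)) = -12 - 2*R²*(-1 + R))
r = 205327 (r = (137582 + 67793) + (-12 - 2*3³ + 2*3²) = 205375 + (-12 - 2*27 + 2*9) = 205375 + (-12 - 54 + 18) = 205375 - 48 = 205327)
E - r = -54959 - 1*205327 = -54959 - 205327 = -260286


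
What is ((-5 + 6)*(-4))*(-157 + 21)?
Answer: 544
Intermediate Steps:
((-5 + 6)*(-4))*(-157 + 21) = (1*(-4))*(-136) = -4*(-136) = 544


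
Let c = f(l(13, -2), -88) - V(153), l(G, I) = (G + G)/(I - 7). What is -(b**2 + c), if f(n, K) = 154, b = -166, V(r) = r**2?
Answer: -4301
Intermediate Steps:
l(G, I) = 2*G/(-7 + I) (l(G, I) = (2*G)/(-7 + I) = 2*G/(-7 + I))
c = -23255 (c = 154 - 1*153**2 = 154 - 1*23409 = 154 - 23409 = -23255)
-(b**2 + c) = -((-166)**2 - 23255) = -(27556 - 23255) = -1*4301 = -4301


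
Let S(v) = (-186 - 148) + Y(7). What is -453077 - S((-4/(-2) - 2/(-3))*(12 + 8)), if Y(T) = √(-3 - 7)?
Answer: -452743 - I*√10 ≈ -4.5274e+5 - 3.1623*I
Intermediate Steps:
Y(T) = I*√10 (Y(T) = √(-10) = I*√10)
S(v) = -334 + I*√10 (S(v) = (-186 - 148) + I*√10 = -334 + I*√10)
-453077 - S((-4/(-2) - 2/(-3))*(12 + 8)) = -453077 - (-334 + I*√10) = -453077 + (334 - I*√10) = -452743 - I*√10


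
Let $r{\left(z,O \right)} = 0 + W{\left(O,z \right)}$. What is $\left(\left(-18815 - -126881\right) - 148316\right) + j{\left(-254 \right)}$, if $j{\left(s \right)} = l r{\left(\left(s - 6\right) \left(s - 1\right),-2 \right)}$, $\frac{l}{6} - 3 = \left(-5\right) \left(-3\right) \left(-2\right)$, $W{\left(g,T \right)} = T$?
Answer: $-10780850$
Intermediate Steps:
$r{\left(z,O \right)} = z$ ($r{\left(z,O \right)} = 0 + z = z$)
$l = -162$ ($l = 18 + 6 \left(-5\right) \left(-3\right) \left(-2\right) = 18 + 6 \cdot 15 \left(-2\right) = 18 + 6 \left(-30\right) = 18 - 180 = -162$)
$j{\left(s \right)} = - 162 \left(-1 + s\right) \left(-6 + s\right)$ ($j{\left(s \right)} = - 162 \left(s - 6\right) \left(s - 1\right) = - 162 \left(-6 + s\right) \left(-1 + s\right) = - 162 \left(-1 + s\right) \left(-6 + s\right)$)
$\left(\left(-18815 - -126881\right) - 148316\right) + j{\left(-254 \right)} = \left(\left(-18815 - -126881\right) - 148316\right) - \left(289008 + 10451592\right) = \left(\left(-18815 + 126881\right) - 148316\right) - 10740600 = \left(108066 - 148316\right) - 10740600 = -40250 - 10740600 = -10780850$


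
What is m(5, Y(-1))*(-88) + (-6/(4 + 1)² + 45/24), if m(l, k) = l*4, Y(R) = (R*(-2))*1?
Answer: -351673/200 ≈ -1758.4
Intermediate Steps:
Y(R) = -2*R (Y(R) = -2*R*1 = -2*R)
m(l, k) = 4*l
m(5, Y(-1))*(-88) + (-6/(4 + 1)² + 45/24) = (4*5)*(-88) + (-6/(4 + 1)² + 45/24) = 20*(-88) + (-6/(5²) + 45*(1/24)) = -1760 + (-6/25 + 15/8) = -1760 + 327/200 = -351673/200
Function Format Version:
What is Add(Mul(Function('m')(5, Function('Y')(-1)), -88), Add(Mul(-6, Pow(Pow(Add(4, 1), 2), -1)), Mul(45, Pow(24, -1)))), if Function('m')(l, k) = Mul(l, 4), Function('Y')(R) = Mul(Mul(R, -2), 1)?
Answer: Rational(-351673, 200) ≈ -1758.4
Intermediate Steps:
Function('Y')(R) = Mul(-2, R) (Function('Y')(R) = Mul(Mul(-2, R), 1) = Mul(-2, R))
Function('m')(l, k) = Mul(4, l)
Add(Mul(Function('m')(5, Function('Y')(-1)), -88), Add(Mul(-6, Pow(Pow(Add(4, 1), 2), -1)), Mul(45, Pow(24, -1)))) = Add(Mul(Mul(4, 5), -88), Add(Mul(-6, Pow(Pow(Add(4, 1), 2), -1)), Mul(45, Pow(24, -1)))) = Add(Mul(20, -88), Add(Mul(-6, Pow(Pow(5, 2), -1)), Mul(45, Rational(1, 24)))) = Add(-1760, Add(Mul(-6, Pow(25, -1)), Rational(15, 8))) = Add(-1760, Add(Mul(-6, Rational(1, 25)), Rational(15, 8))) = Add(-1760, Add(Rational(-6, 25), Rational(15, 8))) = Add(-1760, Rational(327, 200)) = Rational(-351673, 200)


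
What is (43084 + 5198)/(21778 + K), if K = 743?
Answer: 16094/7507 ≈ 2.1439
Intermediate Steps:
(43084 + 5198)/(21778 + K) = (43084 + 5198)/(21778 + 743) = 48282/22521 = 48282*(1/22521) = 16094/7507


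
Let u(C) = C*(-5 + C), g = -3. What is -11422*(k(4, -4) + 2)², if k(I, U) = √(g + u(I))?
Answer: 34266 - 45688*I*√7 ≈ 34266.0 - 1.2088e+5*I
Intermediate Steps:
k(I, U) = √(-3 + I*(-5 + I))
-11422*(k(4, -4) + 2)² = -11422*(√(-3 + 4*(-5 + 4)) + 2)² = -11422*(√(-3 + 4*(-1)) + 2)² = -11422*(√(-3 - 4) + 2)² = -11422*(√(-7) + 2)² = -11422*(I*√7 + 2)² = -11422*(2 + I*√7)²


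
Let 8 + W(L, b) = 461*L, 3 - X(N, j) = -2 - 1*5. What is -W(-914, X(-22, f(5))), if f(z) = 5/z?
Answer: 421362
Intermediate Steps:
X(N, j) = 10 (X(N, j) = 3 - (-2 - 1*5) = 3 - (-2 - 5) = 3 - 1*(-7) = 3 + 7 = 10)
W(L, b) = -8 + 461*L
-W(-914, X(-22, f(5))) = -(-8 + 461*(-914)) = -(-8 - 421354) = -1*(-421362) = 421362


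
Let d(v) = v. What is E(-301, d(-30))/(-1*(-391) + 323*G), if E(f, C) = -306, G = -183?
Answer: 9/1727 ≈ 0.0052113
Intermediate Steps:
E(-301, d(-30))/(-1*(-391) + 323*G) = -306/(-1*(-391) + 323*(-183)) = -306/(391 - 59109) = -306/(-58718) = -306*(-1/58718) = 9/1727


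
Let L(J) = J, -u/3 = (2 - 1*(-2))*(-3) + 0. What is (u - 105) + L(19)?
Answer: -50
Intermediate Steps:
u = 36 (u = -3*((2 - 1*(-2))*(-3) + 0) = -3*((2 + 2)*(-3) + 0) = -3*(4*(-3) + 0) = -3*(-12 + 0) = -3*(-12) = 36)
(u - 105) + L(19) = (36 - 105) + 19 = -69 + 19 = -50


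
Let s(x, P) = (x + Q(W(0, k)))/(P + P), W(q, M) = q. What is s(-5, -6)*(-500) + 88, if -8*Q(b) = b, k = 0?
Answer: -361/3 ≈ -120.33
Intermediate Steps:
Q(b) = -b/8
s(x, P) = x/(2*P) (s(x, P) = (x - ⅛*0)/(P + P) = (x + 0)/((2*P)) = x*(1/(2*P)) = x/(2*P))
s(-5, -6)*(-500) + 88 = ((½)*(-5)/(-6))*(-500) + 88 = ((½)*(-5)*(-⅙))*(-500) + 88 = (5/12)*(-500) + 88 = -625/3 + 88 = -361/3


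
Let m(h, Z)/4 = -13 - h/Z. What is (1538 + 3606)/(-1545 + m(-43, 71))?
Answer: -365224/113215 ≈ -3.2259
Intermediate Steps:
m(h, Z) = -52 - 4*h/Z (m(h, Z) = 4*(-13 - h/Z) = -52 - 4*h/Z)
(1538 + 3606)/(-1545 + m(-43, 71)) = (1538 + 3606)/(-1545 + (-52 - 4*(-43)/71)) = 5144/(-1545 + (-52 - 4*(-43)*1/71)) = 5144/(-1545 + (-52 + 172/71)) = 5144/(-1545 - 3520/71) = 5144/(-113215/71) = 5144*(-71/113215) = -365224/113215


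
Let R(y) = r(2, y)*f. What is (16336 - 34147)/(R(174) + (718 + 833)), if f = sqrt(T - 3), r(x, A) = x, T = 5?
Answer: -27624861/2405593 + 35622*sqrt(2)/2405593 ≈ -11.463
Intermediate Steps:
f = sqrt(2) (f = sqrt(5 - 3) = sqrt(2) ≈ 1.4142)
R(y) = 2*sqrt(2)
(16336 - 34147)/(R(174) + (718 + 833)) = (16336 - 34147)/(2*sqrt(2) + (718 + 833)) = -17811/(2*sqrt(2) + 1551) = -17811/(1551 + 2*sqrt(2))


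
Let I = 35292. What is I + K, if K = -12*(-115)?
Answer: 36672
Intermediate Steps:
K = 1380
I + K = 35292 + 1380 = 36672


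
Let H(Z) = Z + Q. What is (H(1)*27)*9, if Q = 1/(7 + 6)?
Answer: 3402/13 ≈ 261.69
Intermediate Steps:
Q = 1/13 ≈ 0.076923
H(Z) = 1/13 + Z (H(Z) = Z + 1/13 = 1/13 + Z)
(H(1)*27)*9 = ((1/13 + 1)*27)*9 = ((14/13)*27)*9 = (378/13)*9 = 3402/13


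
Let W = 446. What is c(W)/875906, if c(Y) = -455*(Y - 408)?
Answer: -8645/437953 ≈ -0.019740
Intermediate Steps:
c(Y) = 185640 - 455*Y (c(Y) = -455*(-408 + Y) = 185640 - 455*Y)
c(W)/875906 = (185640 - 455*446)/875906 = (185640 - 202930)*(1/875906) = -17290*1/875906 = -8645/437953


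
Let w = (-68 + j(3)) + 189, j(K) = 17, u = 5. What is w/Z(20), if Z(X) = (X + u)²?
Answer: 138/625 ≈ 0.22080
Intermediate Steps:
Z(X) = (5 + X)² (Z(X) = (X + 5)² = (5 + X)²)
w = 138 (w = (-68 + 17) + 189 = -51 + 189 = 138)
w/Z(20) = 138/((5 + 20)²) = 138/(25²) = 138/625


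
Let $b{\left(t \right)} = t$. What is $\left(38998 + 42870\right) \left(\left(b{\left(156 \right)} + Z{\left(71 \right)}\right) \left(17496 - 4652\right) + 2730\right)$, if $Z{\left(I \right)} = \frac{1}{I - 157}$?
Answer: $\frac{7062631195360}{43} \approx 1.6425 \cdot 10^{11}$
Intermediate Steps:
$Z{\left(I \right)} = \frac{1}{-157 + I}$
$\left(38998 + 42870\right) \left(\left(b{\left(156 \right)} + Z{\left(71 \right)}\right) \left(17496 - 4652\right) + 2730\right) = \left(38998 + 42870\right) \left(\left(156 + \frac{1}{-157 + 71}\right) \left(17496 - 4652\right) + 2730\right) = 81868 \left(\left(156 + \frac{1}{-86}\right) 12844 + 2730\right) = 81868 \left(\left(156 - \frac{1}{86}\right) 12844 + 2730\right) = 81868 \left(\frac{13415}{86} \cdot 12844 + 2730\right) = 81868 \left(\frac{86151130}{43} + 2730\right) = 81868 \cdot \frac{86268520}{43} = \frac{7062631195360}{43}$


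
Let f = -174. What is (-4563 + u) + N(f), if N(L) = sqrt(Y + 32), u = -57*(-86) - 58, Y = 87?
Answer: 281 + sqrt(119) ≈ 291.91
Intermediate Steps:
u = 4844 (u = 4902 - 58 = 4844)
N(L) = sqrt(119) (N(L) = sqrt(87 + 32) = sqrt(119))
(-4563 + u) + N(f) = (-4563 + 4844) + sqrt(119) = 281 + sqrt(119)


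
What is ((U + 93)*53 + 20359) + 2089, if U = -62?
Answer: 24091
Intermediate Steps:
((U + 93)*53 + 20359) + 2089 = ((-62 + 93)*53 + 20359) + 2089 = (31*53 + 20359) + 2089 = (1643 + 20359) + 2089 = 22002 + 2089 = 24091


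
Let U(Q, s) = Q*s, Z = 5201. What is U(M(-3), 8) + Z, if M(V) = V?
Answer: 5177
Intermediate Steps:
U(M(-3), 8) + Z = -3*8 + 5201 = -24 + 5201 = 5177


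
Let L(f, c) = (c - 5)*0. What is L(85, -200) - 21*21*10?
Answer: -4410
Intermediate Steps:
L(f, c) = 0 (L(f, c) = (-5 + c)*0 = 0)
L(85, -200) - 21*21*10 = 0 - 21*21*10 = 0 - 441*10 = 0 - 1*4410 = 0 - 4410 = -4410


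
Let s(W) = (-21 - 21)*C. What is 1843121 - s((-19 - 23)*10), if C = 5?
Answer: 1843331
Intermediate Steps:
s(W) = -210 (s(W) = (-21 - 21)*5 = -42*5 = -210)
1843121 - s((-19 - 23)*10) = 1843121 - 1*(-210) = 1843121 + 210 = 1843331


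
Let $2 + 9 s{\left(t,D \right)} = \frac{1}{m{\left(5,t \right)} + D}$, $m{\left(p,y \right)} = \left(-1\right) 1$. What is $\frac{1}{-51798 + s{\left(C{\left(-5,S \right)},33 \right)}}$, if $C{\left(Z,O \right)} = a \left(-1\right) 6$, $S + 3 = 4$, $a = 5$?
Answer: $- \frac{32}{1657543} \approx -1.9306 \cdot 10^{-5}$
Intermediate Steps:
$S = 1$ ($S = -3 + 4 = 1$)
$C{\left(Z,O \right)} = -30$ ($C{\left(Z,O \right)} = 5 \left(-1\right) 6 = \left(-5\right) 6 = -30$)
$m{\left(p,y \right)} = -1$
$s{\left(t,D \right)} = - \frac{2}{9} + \frac{1}{9 \left(-1 + D\right)}$
$\frac{1}{-51798 + s{\left(C{\left(-5,S \right)},33 \right)}} = \frac{1}{-51798 + \frac{3 - 66}{9 \left(-1 + 33\right)}} = \frac{1}{-51798 + \frac{3 - 66}{9 \cdot 32}} = \frac{1}{-51798 + \frac{1}{9} \cdot \frac{1}{32} \left(-63\right)} = \frac{1}{-51798 - \frac{7}{32}} = \frac{1}{- \frac{1657543}{32}} = - \frac{32}{1657543}$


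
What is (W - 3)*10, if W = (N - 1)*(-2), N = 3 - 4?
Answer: 10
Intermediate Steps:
N = -1
W = 4 (W = (-1 - 1)*(-2) = -2*(-2) = 4)
(W - 3)*10 = (4 - 3)*10 = 1*10 = 10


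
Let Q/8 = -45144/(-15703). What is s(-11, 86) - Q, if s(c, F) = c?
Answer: -533885/15703 ≈ -33.999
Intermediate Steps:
Q = 361152/15703 (Q = 8*(-45144/(-15703)) = 8*(-45144*(-1/15703)) = 8*(45144/15703) = 361152/15703 ≈ 22.999)
s(-11, 86) - Q = -11 - 1*361152/15703 = -11 - 361152/15703 = -533885/15703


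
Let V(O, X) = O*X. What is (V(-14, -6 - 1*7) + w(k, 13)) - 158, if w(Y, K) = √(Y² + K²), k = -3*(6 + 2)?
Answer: 24 + √745 ≈ 51.295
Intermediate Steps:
k = -24 (k = -3*8 = -24)
w(Y, K) = √(K² + Y²)
(V(-14, -6 - 1*7) + w(k, 13)) - 158 = (-14*(-6 - 1*7) + √(13² + (-24)²)) - 158 = (-14*(-6 - 7) + √(169 + 576)) - 158 = (-14*(-13) + √745) - 158 = (182 + √745) - 158 = 24 + √745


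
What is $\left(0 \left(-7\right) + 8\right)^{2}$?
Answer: $64$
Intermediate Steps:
$\left(0 \left(-7\right) + 8\right)^{2} = \left(0 + 8\right)^{2} = 8^{2} = 64$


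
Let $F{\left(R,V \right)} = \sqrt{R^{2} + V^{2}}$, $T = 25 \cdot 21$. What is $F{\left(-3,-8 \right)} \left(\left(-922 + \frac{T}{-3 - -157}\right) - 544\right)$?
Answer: $- \frac{32177 \sqrt{73}}{22} \approx -12496.0$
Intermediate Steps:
$T = 525$
$F{\left(-3,-8 \right)} \left(\left(-922 + \frac{T}{-3 - -157}\right) - 544\right) = \sqrt{\left(-3\right)^{2} + \left(-8\right)^{2}} \left(\left(-922 + \frac{525}{-3 - -157}\right) - 544\right) = \sqrt{9 + 64} \left(\left(-922 + \frac{525}{-3 + 157}\right) - 544\right) = \sqrt{73} \left(\left(-922 + \frac{525}{154}\right) - 544\right) = \sqrt{73} \left(\left(-922 + 525 \cdot \frac{1}{154}\right) - 544\right) = \sqrt{73} \left(\left(-922 + \frac{75}{22}\right) - 544\right) = \sqrt{73} \left(- \frac{20209}{22} - 544\right) = \sqrt{73} \left(- \frac{32177}{22}\right) = - \frac{32177 \sqrt{73}}{22}$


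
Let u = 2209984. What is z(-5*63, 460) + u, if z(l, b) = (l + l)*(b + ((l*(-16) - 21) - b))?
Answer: -951986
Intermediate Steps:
z(l, b) = 2*l*(-21 - 16*l) (z(l, b) = (2*l)*(b + ((-16*l - 21) - b)) = (2*l)*(b + ((-21 - 16*l) - b)) = (2*l)*(b + (-21 - b - 16*l)) = (2*l)*(-21 - 16*l) = 2*l*(-21 - 16*l))
z(-5*63, 460) + u = -2*(-5*63)*(21 + 16*(-5*63)) + 2209984 = -2*(-315)*(21 + 16*(-315)) + 2209984 = -2*(-315)*(21 - 5040) + 2209984 = -2*(-315)*(-5019) + 2209984 = -3161970 + 2209984 = -951986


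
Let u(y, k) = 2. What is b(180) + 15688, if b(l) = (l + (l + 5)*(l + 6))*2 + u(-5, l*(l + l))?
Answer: 84870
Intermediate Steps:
b(l) = 2 + 2*l + 2*(5 + l)*(6 + l) (b(l) = (l + (l + 5)*(l + 6))*2 + 2 = (l + (5 + l)*(6 + l))*2 + 2 = (2*l + 2*(5 + l)*(6 + l)) + 2 = 2 + 2*l + 2*(5 + l)*(6 + l))
b(180) + 15688 = (62 + 2*180² + 24*180) + 15688 = (62 + 2*32400 + 4320) + 15688 = (62 + 64800 + 4320) + 15688 = 69182 + 15688 = 84870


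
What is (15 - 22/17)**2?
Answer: 54289/289 ≈ 187.85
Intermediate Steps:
(15 - 22/17)**2 = (233/17)**2 = 54289/289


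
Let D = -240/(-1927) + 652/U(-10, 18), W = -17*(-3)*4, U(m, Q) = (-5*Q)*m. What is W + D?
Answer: 88817401/433575 ≈ 204.85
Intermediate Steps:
U(m, Q) = -5*Q*m
W = 204 (W = 51*4 = 204)
D = 368101/433575 (D = -240/(-1927) + 652/((-5*18*(-10))) = -240*(-1/1927) + 652/900 = 240/1927 + 652*(1/900) = 240/1927 + 163/225 = 368101/433575 ≈ 0.84899)
W + D = 204 + 368101/433575 = 88817401/433575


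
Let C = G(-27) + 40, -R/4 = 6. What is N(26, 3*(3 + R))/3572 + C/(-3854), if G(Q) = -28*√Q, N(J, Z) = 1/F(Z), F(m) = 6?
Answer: -9079/878712 + 42*I*√3/1927 ≈ -0.010332 + 0.037751*I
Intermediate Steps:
R = -24 (R = -4*6 = -24)
N(J, Z) = ⅙ (N(J, Z) = 1/6 = ⅙)
C = 40 - 84*I*√3 (C = -84*I*√3 + 40 = 40 - 84*I*√3 ≈ 40.0 - 145.49*I)
N(26, 3*(3 + R))/3572 + C/(-3854) = (⅙)/3572 + (40 - 84*I*√3)/(-3854) = (⅙)*(1/3572) + (40 - 84*I*√3)*(-1/3854) = 1/21432 + (-20/1927 + 42*I*√3/1927) = -9079/878712 + 42*I*√3/1927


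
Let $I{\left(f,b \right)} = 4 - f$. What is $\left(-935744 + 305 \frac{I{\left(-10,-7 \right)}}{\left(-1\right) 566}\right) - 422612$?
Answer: $- \frac{384416883}{283} \approx -1.3584 \cdot 10^{6}$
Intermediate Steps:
$\left(-935744 + 305 \frac{I{\left(-10,-7 \right)}}{\left(-1\right) 566}\right) - 422612 = \left(-935744 + 305 \frac{4 - -10}{\left(-1\right) 566}\right) - 422612 = \left(-935744 + 305 \frac{4 + 10}{-566}\right) - 422612 = \left(-935744 + 305 \cdot 14 \left(- \frac{1}{566}\right)\right) - 422612 = \left(-935744 + 305 \left(- \frac{7}{283}\right)\right) - 422612 = \left(-935744 - \frac{2135}{283}\right) - 422612 = - \frac{264817687}{283} - 422612 = - \frac{384416883}{283}$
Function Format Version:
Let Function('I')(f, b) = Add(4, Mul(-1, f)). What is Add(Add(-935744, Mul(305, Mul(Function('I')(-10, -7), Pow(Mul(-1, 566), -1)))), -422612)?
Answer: Rational(-384416883, 283) ≈ -1.3584e+6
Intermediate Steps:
Add(Add(-935744, Mul(305, Mul(Function('I')(-10, -7), Pow(Mul(-1, 566), -1)))), -422612) = Add(Add(-935744, Mul(305, Mul(Add(4, Mul(-1, -10)), Pow(Mul(-1, 566), -1)))), -422612) = Add(Add(-935744, Mul(305, Mul(Add(4, 10), Pow(-566, -1)))), -422612) = Add(Add(-935744, Mul(305, Mul(14, Rational(-1, 566)))), -422612) = Add(Add(-935744, Mul(305, Rational(-7, 283))), -422612) = Add(Add(-935744, Rational(-2135, 283)), -422612) = Add(Rational(-264817687, 283), -422612) = Rational(-384416883, 283)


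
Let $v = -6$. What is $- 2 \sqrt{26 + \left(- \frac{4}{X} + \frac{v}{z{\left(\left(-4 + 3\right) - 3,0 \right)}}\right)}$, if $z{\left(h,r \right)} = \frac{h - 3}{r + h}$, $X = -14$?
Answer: $- \frac{8 \sqrt{70}}{7} \approx -9.5618$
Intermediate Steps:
$z{\left(h,r \right)} = \frac{-3 + h}{h + r}$
$- 2 \sqrt{26 + \left(- \frac{4}{X} + \frac{v}{z{\left(\left(-4 + 3\right) - 3,0 \right)}}\right)} = - 2 \sqrt{26 - \left(- \frac{2}{7} + 6 \frac{\left(\left(-4 + 3\right) - 3\right) + 0}{-3 + \left(\left(-4 + 3\right) - 3\right)}\right)} = - 2 \sqrt{26 - \left(- \frac{2}{7} + \frac{6}{\frac{1}{\left(-1 - 3\right) + 0} \left(-3 - 4\right)}\right)} = - 2 \sqrt{26 + \left(\frac{2}{7} - \frac{6}{\frac{1}{-4 + 0} \left(-3 - 4\right)}\right)} = - 2 \sqrt{26 + \left(\frac{2}{7} - \frac{6}{\frac{1}{-4} \left(-7\right)}\right)} = - 2 \sqrt{26 + \left(\frac{2}{7} - \frac{6}{\left(- \frac{1}{4}\right) \left(-7\right)}\right)} = - 2 \sqrt{26 + \left(\frac{2}{7} - \frac{6}{\frac{7}{4}}\right)} = - 2 \sqrt{26 + \left(\frac{2}{7} - \frac{24}{7}\right)} = - 2 \sqrt{26 - \frac{22}{7}} = - 2 \sqrt{\frac{160}{7}} = - 2 \frac{4 \sqrt{70}}{7} = - \frac{8 \sqrt{70}}{7}$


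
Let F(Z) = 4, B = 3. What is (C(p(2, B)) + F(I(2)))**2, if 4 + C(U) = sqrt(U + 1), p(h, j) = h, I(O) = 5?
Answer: 3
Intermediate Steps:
C(U) = -4 + sqrt(1 + U) (C(U) = -4 + sqrt(U + 1) = -4 + sqrt(1 + U))
(C(p(2, B)) + F(I(2)))**2 = ((-4 + sqrt(1 + 2)) + 4)**2 = ((-4 + sqrt(3)) + 4)**2 = (sqrt(3))**2 = 3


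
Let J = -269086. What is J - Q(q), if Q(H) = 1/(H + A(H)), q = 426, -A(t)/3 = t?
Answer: -229261271/852 ≈ -2.6909e+5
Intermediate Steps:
A(t) = -3*t
Q(H) = -1/(2*H) (Q(H) = 1/(H - 3*H) = 1/(-2*H) = -1/(2*H))
J - Q(q) = -269086 - (-1)/(2*426) = -269086 - 1*(-1/852) = -269086 + 1/852 = -229261271/852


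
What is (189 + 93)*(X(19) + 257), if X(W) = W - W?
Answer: 72474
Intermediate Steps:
X(W) = 0
(189 + 93)*(X(19) + 257) = (189 + 93)*(0 + 257) = 282*257 = 72474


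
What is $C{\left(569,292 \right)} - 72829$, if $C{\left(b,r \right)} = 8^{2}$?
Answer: $-72765$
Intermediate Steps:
$C{\left(b,r \right)} = 64$
$C{\left(569,292 \right)} - 72829 = 64 - 72829 = -72765$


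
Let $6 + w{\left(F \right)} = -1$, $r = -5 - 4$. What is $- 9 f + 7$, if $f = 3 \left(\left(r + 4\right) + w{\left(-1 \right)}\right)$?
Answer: $331$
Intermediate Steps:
$r = -9$ ($r = -5 - 4 = -9$)
$w{\left(F \right)} = -7$ ($w{\left(F \right)} = -6 - 1 = -7$)
$f = -36$ ($f = 3 \left(\left(-9 + 4\right) - 7\right) = 3 \left(-5 - 7\right) = 3 \left(-12\right) = -36$)
$- 9 f + 7 = \left(-9\right) \left(-36\right) + 7 = 324 + 7 = 331$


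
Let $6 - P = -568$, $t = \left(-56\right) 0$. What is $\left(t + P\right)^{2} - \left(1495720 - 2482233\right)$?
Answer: $1315989$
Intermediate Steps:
$t = 0$
$P = 574$ ($P = 6 - -568 = 6 + 568 = 574$)
$\left(t + P\right)^{2} - \left(1495720 - 2482233\right) = \left(0 + 574\right)^{2} - \left(1495720 - 2482233\right) = 574^{2} - \left(1495720 - 2482233\right) = 329476 - -986513 = 329476 + 986513 = 1315989$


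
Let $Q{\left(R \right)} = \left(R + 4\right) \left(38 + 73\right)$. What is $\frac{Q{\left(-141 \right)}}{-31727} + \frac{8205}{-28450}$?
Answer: $\frac{34463823}{180526630} \approx 0.19091$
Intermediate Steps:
$Q{\left(R \right)} = 444 + 111 R$ ($Q{\left(R \right)} = \left(4 + R\right) 111 = 444 + 111 R$)
$\frac{Q{\left(-141 \right)}}{-31727} + \frac{8205}{-28450} = \frac{444 + 111 \left(-141\right)}{-31727} + \frac{8205}{-28450} = \left(444 - 15651\right) \left(- \frac{1}{31727}\right) + 8205 \left(- \frac{1}{28450}\right) = \left(-15207\right) \left(- \frac{1}{31727}\right) - \frac{1641}{5690} = \frac{15207}{31727} - \frac{1641}{5690} = \frac{34463823}{180526630}$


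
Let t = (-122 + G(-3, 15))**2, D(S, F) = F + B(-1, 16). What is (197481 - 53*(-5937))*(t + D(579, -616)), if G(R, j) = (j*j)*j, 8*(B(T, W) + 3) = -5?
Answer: 21676695669165/4 ≈ 5.4192e+12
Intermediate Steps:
B(T, W) = -29/8 (B(T, W) = -3 + (1/8)*(-5) = -3 - 5/8 = -29/8)
G(R, j) = j**3 (G(R, j) = j**2*j = j**3)
D(S, F) = -29/8 + F (D(S, F) = F - 29/8 = -29/8 + F)
t = 10582009 (t = (-122 + 15**3)**2 = (-122 + 3375)**2 = 3253**2 = 10582009)
(197481 - 53*(-5937))*(t + D(579, -616)) = (197481 - 53*(-5937))*(10582009 + (-29/8 - 616)) = (197481 + 314661)*(10582009 - 4957/8) = 512142*(84651115/8) = 21676695669165/4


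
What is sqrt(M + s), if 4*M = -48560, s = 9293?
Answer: I*sqrt(2847) ≈ 53.357*I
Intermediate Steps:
M = -12140 (M = (1/4)*(-48560) = -12140)
sqrt(M + s) = sqrt(-12140 + 9293) = sqrt(-2847) = I*sqrt(2847)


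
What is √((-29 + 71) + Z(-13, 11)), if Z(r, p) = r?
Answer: √29 ≈ 5.3852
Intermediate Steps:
√((-29 + 71) + Z(-13, 11)) = √((-29 + 71) - 13) = √(42 - 13) = √29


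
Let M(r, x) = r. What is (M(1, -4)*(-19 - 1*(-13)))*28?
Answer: -168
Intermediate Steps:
(M(1, -4)*(-19 - 1*(-13)))*28 = (1*(-19 - 1*(-13)))*28 = (1*(-19 + 13))*28 = (1*(-6))*28 = -6*28 = -168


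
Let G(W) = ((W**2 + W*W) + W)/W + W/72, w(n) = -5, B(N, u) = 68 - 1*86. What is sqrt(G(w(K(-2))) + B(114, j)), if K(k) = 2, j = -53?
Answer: I*sqrt(3898)/12 ≈ 5.2028*I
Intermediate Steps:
B(N, u) = -18 (B(N, u) = 68 - 86 = -18)
G(W) = W/72 + (W + 2*W**2)/W (G(W) = ((W**2 + W**2) + W)/W + W*(1/72) = (2*W**2 + W)/W + W/72 = (W + 2*W**2)/W + W/72 = W/72 + (W + 2*W**2)/W)
sqrt(G(w(K(-2))) + B(114, j)) = sqrt((1 + (145/72)*(-5)) - 18) = sqrt((1 - 725/72) - 18) = sqrt(-653/72 - 18) = sqrt(-1949/72) = I*sqrt(3898)/12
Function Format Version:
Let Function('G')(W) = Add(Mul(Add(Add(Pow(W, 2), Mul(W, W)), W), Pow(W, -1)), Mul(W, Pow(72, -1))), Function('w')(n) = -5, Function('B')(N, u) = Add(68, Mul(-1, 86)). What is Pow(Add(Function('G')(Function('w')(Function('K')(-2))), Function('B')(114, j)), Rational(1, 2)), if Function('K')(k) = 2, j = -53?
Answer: Mul(Rational(1, 12), I, Pow(3898, Rational(1, 2))) ≈ Mul(5.2028, I)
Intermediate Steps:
Function('B')(N, u) = -18 (Function('B')(N, u) = Add(68, -86) = -18)
Function('G')(W) = Add(Mul(Rational(1, 72), W), Mul(Pow(W, -1), Add(W, Mul(2, Pow(W, 2))))) (Function('G')(W) = Add(Mul(Add(Add(Pow(W, 2), Pow(W, 2)), W), Pow(W, -1)), Mul(W, Rational(1, 72))) = Add(Mul(Add(Mul(2, Pow(W, 2)), W), Pow(W, -1)), Mul(Rational(1, 72), W)) = Add(Mul(Add(W, Mul(2, Pow(W, 2))), Pow(W, -1)), Mul(Rational(1, 72), W)) = Add(Mul(Pow(W, -1), Add(W, Mul(2, Pow(W, 2)))), Mul(Rational(1, 72), W)) = Add(Mul(Rational(1, 72), W), Mul(Pow(W, -1), Add(W, Mul(2, Pow(W, 2))))))
Pow(Add(Function('G')(Function('w')(Function('K')(-2))), Function('B')(114, j)), Rational(1, 2)) = Pow(Add(Add(1, Mul(Rational(145, 72), -5)), -18), Rational(1, 2)) = Pow(Add(Add(1, Rational(-725, 72)), -18), Rational(1, 2)) = Pow(Add(Rational(-653, 72), -18), Rational(1, 2)) = Pow(Rational(-1949, 72), Rational(1, 2)) = Mul(Rational(1, 12), I, Pow(3898, Rational(1, 2)))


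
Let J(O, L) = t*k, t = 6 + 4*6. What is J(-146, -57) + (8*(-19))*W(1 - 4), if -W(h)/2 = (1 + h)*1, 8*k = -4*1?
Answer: -623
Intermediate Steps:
k = -1/2 (k = (-4*1)/8 = (1/8)*(-4) = -1/2 ≈ -0.50000)
W(h) = -2 - 2*h (W(h) = -2*(1 + h) = -2 - 2*h)
t = 30 (t = 6 + 24 = 30)
J(O, L) = -15 (J(O, L) = 30*(-1/2) = -15)
J(-146, -57) + (8*(-19))*W(1 - 4) = -15 + (8*(-19))*(-2 - 2*(1 - 4)) = -15 - 152*(-2 - 2*(-3)) = -15 - 152*(-2 + 6) = -15 - 152*4 = -15 - 608 = -623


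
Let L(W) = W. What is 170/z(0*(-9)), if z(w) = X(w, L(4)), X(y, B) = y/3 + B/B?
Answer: 170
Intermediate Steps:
X(y, B) = 1 + y/3 (X(y, B) = y*(1/3) + 1 = y/3 + 1 = 1 + y/3)
z(w) = 1 + w/3
170/z(0*(-9)) = 170/(1 + (0*(-9))/3) = 170/(1 + (1/3)*0) = 170/(1 + 0) = 170/1 = 170*1 = 170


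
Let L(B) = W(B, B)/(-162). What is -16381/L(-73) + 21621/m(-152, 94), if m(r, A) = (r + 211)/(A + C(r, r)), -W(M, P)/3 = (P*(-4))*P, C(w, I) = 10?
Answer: 23991503205/628822 ≈ 38153.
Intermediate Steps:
W(M, P) = 12*P² (W(M, P) = -3*P*(-4)*P = -3*(-4*P)*P = -(-12)*P² = 12*P²)
L(B) = -2*B²/27 (L(B) = (12*B²)/(-162) = (12*B²)*(-1/162) = -2*B²/27)
m(r, A) = (211 + r)/(10 + A) (m(r, A) = (r + 211)/(A + 10) = (211 + r)/(10 + A))
-16381/L(-73) + 21621/m(-152, 94) = -16381/((-2/27*(-73)²)) + 21621/(((211 - 152)/(10 + 94))) = -16381/((-2/27*5329)) + 21621/((59/104)) = -16381/(-10658/27) + 21621/(((1/104)*59)) = -16381*(-27/10658) + 21621/(59/104) = 442287/10658 + 21621*(104/59) = 442287/10658 + 2248584/59 = 23991503205/628822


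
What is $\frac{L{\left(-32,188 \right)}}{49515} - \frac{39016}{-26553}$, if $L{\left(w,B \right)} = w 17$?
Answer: $\frac{639144136}{438257265} \approx 1.4584$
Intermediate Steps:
$L{\left(w,B \right)} = 17 w$
$\frac{L{\left(-32,188 \right)}}{49515} - \frac{39016}{-26553} = \frac{17 \left(-32\right)}{49515} - \frac{39016}{-26553} = \left(-544\right) \frac{1}{49515} - - \frac{39016}{26553} = - \frac{544}{49515} + \frac{39016}{26553} = \frac{639144136}{438257265}$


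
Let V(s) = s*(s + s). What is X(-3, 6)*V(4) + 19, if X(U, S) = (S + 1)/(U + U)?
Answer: -55/3 ≈ -18.333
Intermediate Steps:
X(U, S) = (1 + S)/(2*U) (X(U, S) = (1 + S)/((2*U)) = (1 + S)*(1/(2*U)) = (1 + S)/(2*U))
V(s) = 2*s² (V(s) = s*(2*s) = 2*s²)
X(-3, 6)*V(4) + 19 = ((½)*(1 + 6)/(-3))*(2*4²) + 19 = ((½)*(-⅓)*7)*(2*16) + 19 = -7/6*32 + 19 = -112/3 + 19 = -55/3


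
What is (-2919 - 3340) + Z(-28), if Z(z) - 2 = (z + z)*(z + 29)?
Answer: -6313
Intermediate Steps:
Z(z) = 2 + 2*z*(29 + z) (Z(z) = 2 + (z + z)*(z + 29) = 2 + (2*z)*(29 + z) = 2 + 2*z*(29 + z))
(-2919 - 3340) + Z(-28) = (-2919 - 3340) + (2 + 2*(-28)² + 58*(-28)) = -6259 + (2 + 2*784 - 1624) = -6259 + (2 + 1568 - 1624) = -6259 - 54 = -6313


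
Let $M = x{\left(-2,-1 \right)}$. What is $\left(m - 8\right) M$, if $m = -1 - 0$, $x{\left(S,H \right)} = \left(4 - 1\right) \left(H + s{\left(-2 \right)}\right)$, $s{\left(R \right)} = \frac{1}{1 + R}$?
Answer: $54$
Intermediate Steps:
$x{\left(S,H \right)} = -3 + 3 H$ ($x{\left(S,H \right)} = \left(4 - 1\right) \left(H + \frac{1}{1 - 2}\right) = 3 \left(H + \frac{1}{-1}\right) = 3 \left(H - 1\right) = 3 \left(-1 + H\right) = -3 + 3 H$)
$m = -1$ ($m = -1 + 0 = -1$)
$M = -6$ ($M = -3 + 3 \left(-1\right) = -3 - 3 = -6$)
$\left(m - 8\right) M = \left(-1 - 8\right) \left(-6\right) = \left(-9\right) \left(-6\right) = 54$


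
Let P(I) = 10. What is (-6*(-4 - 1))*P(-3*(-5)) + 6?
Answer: 306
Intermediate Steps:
(-6*(-4 - 1))*P(-3*(-5)) + 6 = -6*(-4 - 1)*10 + 6 = -6*(-5)*10 + 6 = 30*10 + 6 = 300 + 6 = 306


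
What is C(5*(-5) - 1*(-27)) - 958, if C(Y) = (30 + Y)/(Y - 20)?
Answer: -8638/9 ≈ -959.78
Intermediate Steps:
C(Y) = (30 + Y)/(-20 + Y)
C(5*(-5) - 1*(-27)) - 958 = (30 + (5*(-5) - 1*(-27)))/(-20 + (5*(-5) - 1*(-27))) - 958 = (30 + (-25 + 27))/(-20 + (-25 + 27)) - 958 = (30 + 2)/(-20 + 2) - 958 = 32/(-18) - 958 = -1/18*32 - 958 = -16/9 - 958 = -8638/9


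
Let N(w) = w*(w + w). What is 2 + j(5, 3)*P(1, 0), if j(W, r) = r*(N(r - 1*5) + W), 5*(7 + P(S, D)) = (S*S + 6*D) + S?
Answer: -1277/5 ≈ -255.40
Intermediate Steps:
P(S, D) = -7 + S/5 + S²/5 + 6*D/5 (P(S, D) = -7 + ((S*S + 6*D) + S)/5 = -7 + ((S² + 6*D) + S)/5 = -7 + (S + S² + 6*D)/5 = -7 + (S/5 + S²/5 + 6*D/5) = -7 + S/5 + S²/5 + 6*D/5)
N(w) = 2*w² (N(w) = w*(2*w) = 2*w²)
j(W, r) = r*(W + 2*(-5 + r)²) (j(W, r) = r*(2*(r - 1*5)² + W) = r*(2*(r - 5)² + W) = r*(2*(-5 + r)² + W) = r*(W + 2*(-5 + r)²))
2 + j(5, 3)*P(1, 0) = 2 + (3*(5 + 2*(-5 + 3)²))*(-7 + (⅕)*1 + (⅕)*1² + (6/5)*0) = 2 + (3*(5 + 2*(-2)²))*(-7 + ⅕ + (⅕)*1 + 0) = 2 + (3*(5 + 2*4))*(-7 + ⅕ + ⅕ + 0) = 2 + (3*(5 + 8))*(-33/5) = 2 + (3*13)*(-33/5) = 2 + 39*(-33/5) = 2 - 1287/5 = -1277/5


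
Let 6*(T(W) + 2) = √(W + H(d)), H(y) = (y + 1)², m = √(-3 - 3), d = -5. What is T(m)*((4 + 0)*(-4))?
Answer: 32 - 8*√(16 + I*√6)/3 ≈ 21.302 - 0.81413*I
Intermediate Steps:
m = I*√6 (m = √(-6) = I*√6 ≈ 2.4495*I)
H(y) = (1 + y)²
T(W) = -2 + √(16 + W)/6 (T(W) = -2 + √(W + (1 - 5)²)/6 = -2 + √(W + (-4)²)/6 = -2 + √(W + 16)/6 = -2 + √(16 + W)/6)
T(m)*((4 + 0)*(-4)) = (-2 + √(16 + I*√6)/6)*((4 + 0)*(-4)) = (-2 + √(16 + I*√6)/6)*(4*(-4)) = (-2 + √(16 + I*√6)/6)*(-16) = 32 - 8*√(16 + I*√6)/3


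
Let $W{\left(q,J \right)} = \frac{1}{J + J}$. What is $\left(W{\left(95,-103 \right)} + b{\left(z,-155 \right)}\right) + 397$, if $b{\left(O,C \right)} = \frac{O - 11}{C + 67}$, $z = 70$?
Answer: $\frac{3592287}{9064} \approx 396.32$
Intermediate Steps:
$W{\left(q,J \right)} = \frac{1}{2 J}$
$b{\left(O,C \right)} = \frac{-11 + O}{67 + C}$
$\left(W{\left(95,-103 \right)} + b{\left(z,-155 \right)}\right) + 397 = \left(\frac{1}{2 \left(-103\right)} + \frac{-11 + 70}{67 - 155}\right) + 397 = \left(\frac{1}{2} \left(- \frac{1}{103}\right) + \frac{1}{-88} \cdot 59\right) + 397 = \left(- \frac{1}{206} - \frac{59}{88}\right) + 397 = - \frac{6121}{9064} + 397 = \frac{3592287}{9064}$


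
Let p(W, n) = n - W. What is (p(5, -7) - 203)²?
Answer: 46225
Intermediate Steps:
(p(5, -7) - 203)² = ((-7 - 1*5) - 203)² = ((-7 - 5) - 203)² = (-12 - 203)² = (-215)² = 46225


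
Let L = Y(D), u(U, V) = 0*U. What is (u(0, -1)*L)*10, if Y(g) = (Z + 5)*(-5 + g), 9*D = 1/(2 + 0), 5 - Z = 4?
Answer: 0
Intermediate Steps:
Z = 1 (Z = 5 - 1*4 = 5 - 4 = 1)
D = 1/18 (D = 1/(9*(2 + 0)) = (⅑)/2 = (⅑)*(½) = 1/18 ≈ 0.055556)
Y(g) = -30 + 6*g (Y(g) = (1 + 5)*(-5 + g) = 6*(-5 + g) = -30 + 6*g)
u(U, V) = 0
L = -89/3 (L = -30 + 6*(1/18) = -30 + ⅓ = -89/3 ≈ -29.667)
(u(0, -1)*L)*10 = (0*(-89/3))*10 = 0*10 = 0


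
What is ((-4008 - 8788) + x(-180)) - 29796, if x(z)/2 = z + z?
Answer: -43312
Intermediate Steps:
x(z) = 4*z (x(z) = 2*(z + z) = 2*(2*z) = 4*z)
((-4008 - 8788) + x(-180)) - 29796 = ((-4008 - 8788) + 4*(-180)) - 29796 = (-12796 - 720) - 29796 = -13516 - 29796 = -43312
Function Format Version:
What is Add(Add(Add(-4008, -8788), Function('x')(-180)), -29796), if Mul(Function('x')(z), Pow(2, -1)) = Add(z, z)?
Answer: -43312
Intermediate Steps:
Function('x')(z) = Mul(4, z) (Function('x')(z) = Mul(2, Add(z, z)) = Mul(2, Mul(2, z)) = Mul(4, z))
Add(Add(Add(-4008, -8788), Function('x')(-180)), -29796) = Add(Add(Add(-4008, -8788), Mul(4, -180)), -29796) = Add(Add(-12796, -720), -29796) = Add(-13516, -29796) = -43312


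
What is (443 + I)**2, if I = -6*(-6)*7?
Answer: 483025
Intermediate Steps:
I = 252 (I = 36*7 = 252)
(443 + I)**2 = (443 + 252)**2 = 695**2 = 483025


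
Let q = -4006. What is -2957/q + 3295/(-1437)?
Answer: -8950561/5756622 ≈ -1.5548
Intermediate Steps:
-2957/q + 3295/(-1437) = -2957/(-4006) + 3295/(-1437) = -2957*(-1/4006) + 3295*(-1/1437) = 2957/4006 - 3295/1437 = -8950561/5756622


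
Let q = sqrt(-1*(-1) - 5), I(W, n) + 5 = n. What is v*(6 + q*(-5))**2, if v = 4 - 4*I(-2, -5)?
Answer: -2816 - 5280*I ≈ -2816.0 - 5280.0*I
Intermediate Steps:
I(W, n) = -5 + n
q = 2*I (q = sqrt(1 - 5) = sqrt(-4) = 2*I ≈ 2.0*I)
v = 44 (v = 4 - 4*(-5 - 5) = 4 - 4*(-10) = 4 + 40 = 44)
v*(6 + q*(-5))**2 = 44*(6 + (2*I)*(-5))**2 = 44*(6 - 10*I)**2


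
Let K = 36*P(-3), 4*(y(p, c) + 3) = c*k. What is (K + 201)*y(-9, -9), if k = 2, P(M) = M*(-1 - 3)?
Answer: -9495/2 ≈ -4747.5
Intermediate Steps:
P(M) = -4*M (P(M) = M*(-4) = -4*M)
y(p, c) = -3 + c/2 (y(p, c) = -3 + (c*2)/4 = -3 + (2*c)/4 = -3 + c/2)
K = 432 (K = 36*(-4*(-3)) = 36*12 = 432)
(K + 201)*y(-9, -9) = (432 + 201)*(-3 + (½)*(-9)) = 633*(-3 - 9/2) = 633*(-15/2) = -9495/2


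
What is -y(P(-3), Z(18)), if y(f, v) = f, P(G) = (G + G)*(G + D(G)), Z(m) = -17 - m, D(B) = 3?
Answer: 0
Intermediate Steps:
P(G) = 2*G*(3 + G) (P(G) = (G + G)*(G + 3) = (2*G)*(3 + G) = 2*G*(3 + G))
-y(P(-3), Z(18)) = -2*(-3)*(3 - 3) = -2*(-3)*0 = -1*0 = 0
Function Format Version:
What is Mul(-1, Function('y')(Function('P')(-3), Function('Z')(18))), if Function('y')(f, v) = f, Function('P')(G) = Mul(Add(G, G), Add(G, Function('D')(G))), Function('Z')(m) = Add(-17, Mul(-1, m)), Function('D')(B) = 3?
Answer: 0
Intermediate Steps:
Function('P')(G) = Mul(2, G, Add(3, G)) (Function('P')(G) = Mul(Add(G, G), Add(G, 3)) = Mul(Mul(2, G), Add(3, G)) = Mul(2, G, Add(3, G)))
Mul(-1, Function('y')(Function('P')(-3), Function('Z')(18))) = Mul(-1, Mul(2, -3, Add(3, -3))) = Mul(-1, Mul(2, -3, 0)) = Mul(-1, 0) = 0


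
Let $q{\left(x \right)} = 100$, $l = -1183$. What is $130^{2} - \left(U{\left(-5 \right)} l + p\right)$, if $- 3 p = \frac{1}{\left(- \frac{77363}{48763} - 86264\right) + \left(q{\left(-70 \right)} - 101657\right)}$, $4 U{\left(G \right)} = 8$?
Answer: $\frac{3701817520255}{192142506} \approx 19266.0$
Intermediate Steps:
$U{\left(G \right)} = 2$ ($U{\left(G \right)} = \frac{1}{4} \cdot 8 = 2$)
$p = \frac{341}{192142506}$ ($p = - \frac{1}{3 \left(\left(- \frac{77363}{48763} - 86264\right) + \left(100 - 101657\right)\right)} = - \frac{1}{3 \left(\left(\left(-77363\right) \frac{1}{48763} - 86264\right) - 101557\right)} = - \frac{1}{3 \left(\left(- \frac{541}{341} - 86264\right) - 101557\right)} = - \frac{1}{3 \left(- \frac{29416565}{341} - 101557\right)} = - \frac{1}{3 \left(- \frac{64047502}{341}\right)} = \left(- \frac{1}{3}\right) \left(- \frac{341}{64047502}\right) = \frac{341}{192142506} \approx 1.7747 \cdot 10^{-6}$)
$130^{2} - \left(U{\left(-5 \right)} l + p\right) = 130^{2} - \left(2 \left(-1183\right) + \frac{341}{192142506}\right) = 16900 - \left(-2366 + \frac{341}{192142506}\right) = 16900 - - \frac{454609168855}{192142506} = 16900 + \frac{454609168855}{192142506} = \frac{3701817520255}{192142506}$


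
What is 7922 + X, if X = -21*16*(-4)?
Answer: 9266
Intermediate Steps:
X = 1344 (X = -336*(-4) = 1344)
7922 + X = 7922 + 1344 = 9266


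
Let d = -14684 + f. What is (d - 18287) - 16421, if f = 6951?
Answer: -42441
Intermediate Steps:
d = -7733 (d = -14684 + 6951 = -7733)
(d - 18287) - 16421 = (-7733 - 18287) - 16421 = -26020 - 16421 = -42441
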